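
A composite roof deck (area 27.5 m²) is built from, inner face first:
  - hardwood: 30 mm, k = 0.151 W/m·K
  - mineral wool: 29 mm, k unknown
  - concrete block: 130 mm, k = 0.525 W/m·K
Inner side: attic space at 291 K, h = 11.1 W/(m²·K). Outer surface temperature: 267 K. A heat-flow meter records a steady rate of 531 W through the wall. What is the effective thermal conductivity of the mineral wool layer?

Series thermal resistances:
R_inner film = 1/(h_i·A) = 1/(11.1×27.5) = 0.003276 K/W
R_hardwood = L/(kA) = 0.03/(0.151×27.5) = 0.007225 K/W
R_concrete block = L/(kA) = 0.13/(0.525×27.5) = 0.009004 K/W
Sum of known resistances R_other = 0.0195 K/W
Total R = ΔT/Q = 24/531 = 0.0452 K/W
R_mineral wool = R_total − R_other = 0.02569 K/W
k = L/(R·A) = 0.029/(0.02569×27.5)

k ≈ 0.041 W/(m·K)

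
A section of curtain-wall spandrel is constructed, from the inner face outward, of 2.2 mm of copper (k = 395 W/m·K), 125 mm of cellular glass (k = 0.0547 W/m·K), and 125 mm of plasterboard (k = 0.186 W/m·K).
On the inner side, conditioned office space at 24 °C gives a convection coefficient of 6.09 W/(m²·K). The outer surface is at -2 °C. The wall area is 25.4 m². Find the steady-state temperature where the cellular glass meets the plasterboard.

Series thermal resistances:
R_inner film = 1/(h_i·A) = 1/(6.09×25.4) = 0.006465 K/W
R_copper = L/(kA) = 0.0022/(395×25.4) = 2.193×10^-7 K/W
R_cellular glass = L/(kA) = 0.125/(0.0547×25.4) = 0.08997 K/W
R_plasterboard = L/(kA) = 0.125/(0.186×25.4) = 0.02646 K/W
R_total = 0.1229 K/W;  Q = ΔT/R_total = 26/0.1229 = 211.6 W
T_interface = T_inner − Q·ΣR(inner→interface) = 24 − 212×0.09643

T ≈ 3.6 °C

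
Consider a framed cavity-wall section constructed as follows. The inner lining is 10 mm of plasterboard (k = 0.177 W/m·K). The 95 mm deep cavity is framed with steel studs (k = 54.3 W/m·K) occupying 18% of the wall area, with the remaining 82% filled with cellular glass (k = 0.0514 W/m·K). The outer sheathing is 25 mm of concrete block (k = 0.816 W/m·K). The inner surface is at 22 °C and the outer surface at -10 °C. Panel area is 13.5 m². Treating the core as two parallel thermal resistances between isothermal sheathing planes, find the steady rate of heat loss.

Sheathing layers in series; stud and cavity paths in parallel between them.
R_inner = 0.01/(0.177×13.5) = 0.004185 K/W
R_stud  = 0.095/(54.3×0.18×13.5) = 7.2×10^-4 K/W
R_cav   = 0.095/(0.0514×0.82×13.5) = 0.167 K/W
1/R_core = 1/R_stud + 1/R_cav → R_core = 7.169×10^-4 K/W
R_outer = 0.025/(0.816×13.5) = 0.002269 K/W
R_total = 0.007171 K/W
Q = ΔT/R_total = 32/0.007171

Q ≈ 4460 W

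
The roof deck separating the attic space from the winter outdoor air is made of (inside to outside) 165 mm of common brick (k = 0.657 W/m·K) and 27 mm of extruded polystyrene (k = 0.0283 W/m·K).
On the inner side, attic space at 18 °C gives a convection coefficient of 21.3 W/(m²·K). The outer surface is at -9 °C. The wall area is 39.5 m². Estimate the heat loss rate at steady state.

Q ≈ 852 W

Thermal resistances in series:
R_inner film = 1/(h_i·A) = 1/(21.3×39.5) = 0.001189 K/W
R_common brick = L/(kA) = 0.165/(0.657×39.5) = 0.006358 K/W
R_extruded polystyrene = L/(kA) = 0.027/(0.0283×39.5) = 0.02415 K/W
R_total = 0.0317 K/W
Q = ΔT / R_total = 27 / 0.0317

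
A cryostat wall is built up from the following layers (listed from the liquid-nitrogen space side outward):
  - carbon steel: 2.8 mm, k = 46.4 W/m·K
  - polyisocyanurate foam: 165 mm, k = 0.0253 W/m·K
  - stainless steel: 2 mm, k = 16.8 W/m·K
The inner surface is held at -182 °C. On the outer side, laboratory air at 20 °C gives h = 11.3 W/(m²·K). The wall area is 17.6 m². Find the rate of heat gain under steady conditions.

Q ≈ 538 W

Model the wall as resistances in series:
R_carbon steel = L/(kA) = 0.0028/(46.4×17.6) = 3.429×10^-6 K/W
R_polyisocyanurate foam = L/(kA) = 0.165/(0.0253×17.6) = 0.3706 K/W
R_stainless steel = L/(kA) = 0.002/(16.8×17.6) = 6.764×10^-6 K/W
R_outer film = 1/(h_o·A) = 1/(11.3×17.6) = 0.005028 K/W
R_total = 0.3756 K/W
Q = ΔT / R_total = 202 / 0.3756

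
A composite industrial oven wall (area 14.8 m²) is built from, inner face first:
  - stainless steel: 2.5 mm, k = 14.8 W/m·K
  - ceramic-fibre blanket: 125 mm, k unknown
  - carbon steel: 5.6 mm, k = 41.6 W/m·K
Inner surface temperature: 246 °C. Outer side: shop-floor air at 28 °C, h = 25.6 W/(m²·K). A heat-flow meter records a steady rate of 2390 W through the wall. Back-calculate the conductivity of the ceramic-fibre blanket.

k ≈ 0.0954 W/(m·K)

Thermal resistances in series:
R_stainless steel = L/(kA) = 0.0025/(14.8×14.8) = 1.141×10^-5 K/W
R_carbon steel = L/(kA) = 0.0056/(41.6×14.8) = 9.096×10^-6 K/W
R_outer film = 1/(h_o·A) = 1/(25.6×14.8) = 0.002639 K/W
Sum of known resistances R_other = 0.00266 K/W
Total R = ΔT/Q = 218/2390 = 0.09121 K/W
R_ceramic-fibre blanket = R_total − R_other = 0.08855 K/W
k = L/(R·A) = 0.125/(0.08855×14.8)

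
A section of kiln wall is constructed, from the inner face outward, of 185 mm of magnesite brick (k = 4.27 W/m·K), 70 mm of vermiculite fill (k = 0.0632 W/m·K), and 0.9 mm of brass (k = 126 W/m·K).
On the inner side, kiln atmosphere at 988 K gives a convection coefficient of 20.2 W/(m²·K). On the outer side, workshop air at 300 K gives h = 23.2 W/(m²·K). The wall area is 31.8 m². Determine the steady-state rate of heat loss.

Treating each layer as a thermal resistance in series:
R_inner film = 1/(h_i·A) = 1/(20.2×31.8) = 0.001557 K/W
R_magnesite brick = L/(kA) = 0.185/(4.27×31.8) = 0.001362 K/W
R_vermiculite fill = L/(kA) = 0.07/(0.0632×31.8) = 0.03483 K/W
R_brass = L/(kA) = 0.0009/(126×31.8) = 2.246×10^-7 K/W
R_outer film = 1/(h_o·A) = 1/(23.2×31.8) = 0.001355 K/W
R_total = 0.0391 K/W
Q = ΔT / R_total = 688 / 0.0391

Q ≈ 17600 W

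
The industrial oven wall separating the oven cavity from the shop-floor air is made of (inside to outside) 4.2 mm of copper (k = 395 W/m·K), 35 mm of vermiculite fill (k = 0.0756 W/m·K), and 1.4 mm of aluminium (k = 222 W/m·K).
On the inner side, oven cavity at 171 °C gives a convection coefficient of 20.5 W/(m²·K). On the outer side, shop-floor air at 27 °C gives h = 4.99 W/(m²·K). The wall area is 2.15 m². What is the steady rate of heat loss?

Q ≈ 435 W

Using the resistance-network approach (series):
R_inner film = 1/(h_i·A) = 1/(20.5×2.15) = 0.02269 K/W
R_copper = L/(kA) = 0.0042/(395×2.15) = 4.946×10^-6 K/W
R_vermiculite fill = L/(kA) = 0.035/(0.0756×2.15) = 0.2153 K/W
R_aluminium = L/(kA) = 0.0014/(222×2.15) = 2.933×10^-6 K/W
R_outer film = 1/(h_o·A) = 1/(4.99×2.15) = 0.09321 K/W
R_total = 0.3312 K/W
Q = ΔT / R_total = 144 / 0.3312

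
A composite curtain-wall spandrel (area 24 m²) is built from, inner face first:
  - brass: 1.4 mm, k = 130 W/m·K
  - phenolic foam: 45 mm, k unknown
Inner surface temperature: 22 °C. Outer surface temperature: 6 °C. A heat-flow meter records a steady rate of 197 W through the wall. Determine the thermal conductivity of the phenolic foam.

k ≈ 0.0231 W/(m·K)

Model the wall as resistances in series:
R_brass = L/(kA) = 0.0014/(130×24) = 4.487×10^-7 K/W
Sum of known resistances R_other = 4.487×10^-7 K/W
Total R = ΔT/Q = 16/197 = 0.08122 K/W
R_phenolic foam = R_total − R_other = 0.08122 K/W
k = L/(R·A) = 0.045/(0.08122×24)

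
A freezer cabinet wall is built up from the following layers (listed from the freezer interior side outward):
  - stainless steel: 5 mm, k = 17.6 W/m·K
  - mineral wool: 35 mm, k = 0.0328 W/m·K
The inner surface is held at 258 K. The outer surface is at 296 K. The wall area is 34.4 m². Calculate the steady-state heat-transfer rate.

Q ≈ 1220 W

Treating each layer as a thermal resistance in series:
R_stainless steel = L/(kA) = 0.005/(17.6×34.4) = 8.258×10^-6 K/W
R_mineral wool = L/(kA) = 0.035/(0.0328×34.4) = 0.03102 K/W
R_total = 0.03103 K/W
Q = ΔT / R_total = 38 / 0.03103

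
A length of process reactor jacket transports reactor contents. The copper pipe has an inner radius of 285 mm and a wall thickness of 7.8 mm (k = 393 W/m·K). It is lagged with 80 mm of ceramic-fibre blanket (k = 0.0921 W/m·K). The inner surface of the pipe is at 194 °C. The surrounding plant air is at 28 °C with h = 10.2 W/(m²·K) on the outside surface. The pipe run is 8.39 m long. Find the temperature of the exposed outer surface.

Cylindrical conduction, so R = ln(r₂/r₁)/(2πkL) per layer, in series:
R_copper pipe wall = ln(292.8/285)/(2π×393×8.39) = 1.303×10^-6 K/W
R_ceramic-fibre blanket = ln(372.8/292.8)/(2π×0.0921×8.39) = 0.04975 K/W
R_outer film = 1/(h_o·2πr_oL) = 1/(10.2×2π×0.3728×8.39) = 0.004989 K/W
R_total = 0.05474 K/W
Q = ΔT/R_total = 166/0.05474
Q = 3030 W
T_interface = T_inner − Q·ΣR(inner→interface) = 194 − 3030×0.04975

T ≈ 43.1 °C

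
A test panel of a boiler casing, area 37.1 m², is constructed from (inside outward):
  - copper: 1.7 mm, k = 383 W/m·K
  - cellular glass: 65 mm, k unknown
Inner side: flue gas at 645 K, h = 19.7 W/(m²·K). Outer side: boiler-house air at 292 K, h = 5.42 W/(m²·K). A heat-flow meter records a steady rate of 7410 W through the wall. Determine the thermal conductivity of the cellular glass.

Treating each layer as a thermal resistance in series:
R_inner film = 1/(h_i·A) = 1/(19.7×37.1) = 0.001368 K/W
R_copper = L/(kA) = 0.0017/(383×37.1) = 1.196×10^-7 K/W
R_outer film = 1/(h_o·A) = 1/(5.42×37.1) = 0.004973 K/W
Sum of known resistances R_other = 0.006341 K/W
Total R = ΔT/Q = 353/7410 = 0.04764 K/W
R_cellular glass = R_total − R_other = 0.0413 K/W
k = L/(R·A) = 0.065/(0.0413×37.1)

k ≈ 0.0424 W/(m·K)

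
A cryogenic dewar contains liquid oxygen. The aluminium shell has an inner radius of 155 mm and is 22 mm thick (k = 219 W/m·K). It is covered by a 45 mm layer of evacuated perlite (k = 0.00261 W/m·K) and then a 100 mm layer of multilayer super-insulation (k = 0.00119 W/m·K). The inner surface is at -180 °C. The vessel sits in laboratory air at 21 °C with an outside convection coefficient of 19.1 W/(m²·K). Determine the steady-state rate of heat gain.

Q ≈ 1.56 W

Radial (spherical) resistances in series:
R_aluminium shell = (1/0.155 − 1/0.177)/(4π×219) = 2.914×10^-4 K/W
R_evacuated perlite = (1/0.177 − 1/0.222)/(4π×0.00261) = 34.92 K/W
R_multilayer super-insulation = (1/0.222 − 1/0.322)/(4π×0.00119) = 93.55 K/W
R_outer film = 1/(h·4πr_o²) = 1/(19.1×4π×0.322²) = 0.04018 K/W
R_total = 128.5 K/W
Q = ΔT/R_total = 201/128.5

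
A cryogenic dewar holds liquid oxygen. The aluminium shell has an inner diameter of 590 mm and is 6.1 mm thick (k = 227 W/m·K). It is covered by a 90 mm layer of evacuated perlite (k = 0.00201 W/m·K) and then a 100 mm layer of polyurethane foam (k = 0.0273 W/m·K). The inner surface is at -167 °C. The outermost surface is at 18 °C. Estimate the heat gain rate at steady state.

Spherical conduction: R = (1/r_in − 1/r_out)/(4πk) per layer; series-sum.
R_aluminium shell = (1/0.295 − 1/0.3011)/(4π×227) = 2.407×10^-5 K/W
R_evacuated perlite = (1/0.3011 − 1/0.3911)/(4π×0.00201) = 30.26 K/W
R_polyurethane foam = (1/0.3911 − 1/0.4911)/(4π×0.0273) = 1.518 K/W
R_total = 31.78 K/W
Q = ΔT/R_total = 185/31.78

Q ≈ 5.82 W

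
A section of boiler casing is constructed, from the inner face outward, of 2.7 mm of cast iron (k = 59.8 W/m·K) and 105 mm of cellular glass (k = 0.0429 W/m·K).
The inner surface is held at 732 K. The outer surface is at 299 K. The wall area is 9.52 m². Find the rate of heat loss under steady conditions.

Q ≈ 1680 W

Treating each layer as a thermal resistance in series:
R_cast iron = L/(kA) = 0.0027/(59.8×9.52) = 4.743×10^-6 K/W
R_cellular glass = L/(kA) = 0.105/(0.0429×9.52) = 0.2571 K/W
R_total = 0.2571 K/W
Q = ΔT / R_total = 433 / 0.2571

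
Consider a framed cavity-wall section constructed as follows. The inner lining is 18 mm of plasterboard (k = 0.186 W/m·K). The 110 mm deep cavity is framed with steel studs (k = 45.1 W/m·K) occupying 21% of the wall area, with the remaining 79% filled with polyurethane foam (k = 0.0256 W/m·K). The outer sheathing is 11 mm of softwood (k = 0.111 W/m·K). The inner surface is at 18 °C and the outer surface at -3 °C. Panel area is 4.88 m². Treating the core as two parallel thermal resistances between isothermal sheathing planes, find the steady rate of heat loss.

Q ≈ 494 W

Sheathing layers in series; stud and cavity paths in parallel between them.
R_inner = 0.018/(0.186×4.88) = 0.01983 K/W
R_stud  = 0.11/(45.1×0.21×4.88) = 0.00238 K/W
R_cav   = 0.11/(0.0256×0.79×4.88) = 1.115 K/W
1/R_core = 1/R_stud + 1/R_cav → R_core = 0.002375 K/W
R_outer = 0.011/(0.111×4.88) = 0.02031 K/W
R_total = 0.04251 K/W
Q = ΔT/R_total = 21/0.04251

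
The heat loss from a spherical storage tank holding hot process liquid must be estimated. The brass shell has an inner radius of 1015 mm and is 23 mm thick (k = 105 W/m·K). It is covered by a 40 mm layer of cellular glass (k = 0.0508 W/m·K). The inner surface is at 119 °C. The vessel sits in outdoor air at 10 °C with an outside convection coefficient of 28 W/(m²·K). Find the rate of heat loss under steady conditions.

Q ≈ 1860 W

Spherical conduction: R = (1/r_in − 1/r_out)/(4πk) per layer; series-sum.
R_brass shell = (1/1.015 − 1/1.038)/(4π×105) = 1.654×10^-5 K/W
R_cellular glass = (1/1.038 − 1/1.078)/(4π×0.0508) = 0.056 K/W
R_outer film = 1/(h·4πr_o²) = 1/(28×4π×1.078²) = 0.002446 K/W
R_total = 0.05846 K/W
Q = ΔT/R_total = 109/0.05846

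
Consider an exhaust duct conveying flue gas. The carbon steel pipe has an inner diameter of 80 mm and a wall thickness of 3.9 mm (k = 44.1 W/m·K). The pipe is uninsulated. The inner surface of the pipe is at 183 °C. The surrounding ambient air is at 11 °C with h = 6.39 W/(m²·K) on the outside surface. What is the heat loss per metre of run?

Radial resistances (cylindrical: R_cond = ln(r_o/r_i)/(2πkL), R_conv = 1/(h·2πrL)):
R_carbon steel pipe wall = ln(43.9/40)/(2π×44.1×1) = 3.358×10^-4 K/W
R_outer film = 1/(h_o·2πr_oL) = 1/(6.39×2π×0.0439×1) = 0.5674 K/W
R_total = 0.5677 K/W
Q = ΔT/R_total = 172/0.5677

q′ ≈ 303 W/m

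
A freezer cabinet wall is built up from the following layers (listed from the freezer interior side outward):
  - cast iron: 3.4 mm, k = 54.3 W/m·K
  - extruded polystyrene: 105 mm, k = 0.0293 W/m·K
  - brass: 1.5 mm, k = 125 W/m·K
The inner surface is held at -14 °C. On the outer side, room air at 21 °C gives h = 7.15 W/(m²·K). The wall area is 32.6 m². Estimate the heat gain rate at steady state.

Treating each layer as a thermal resistance in series:
R_cast iron = L/(kA) = 0.0034/(54.3×32.6) = 1.921×10^-6 K/W
R_extruded polystyrene = L/(kA) = 0.105/(0.0293×32.6) = 0.1099 K/W
R_brass = L/(kA) = 0.0015/(125×32.6) = 3.681×10^-7 K/W
R_outer film = 1/(h_o·A) = 1/(7.15×32.6) = 0.00429 K/W
R_total = 0.1142 K/W
Q = ΔT / R_total = 35 / 0.1142

Q ≈ 306 W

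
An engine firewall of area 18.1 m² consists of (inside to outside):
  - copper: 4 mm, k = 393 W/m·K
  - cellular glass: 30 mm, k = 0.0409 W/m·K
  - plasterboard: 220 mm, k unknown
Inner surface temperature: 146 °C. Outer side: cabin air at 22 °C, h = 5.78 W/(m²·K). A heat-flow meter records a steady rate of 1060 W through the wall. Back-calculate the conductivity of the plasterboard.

k ≈ 0.182 W/(m·K)

Series thermal resistances:
R_copper = L/(kA) = 0.004/(393×18.1) = 5.623×10^-7 K/W
R_cellular glass = L/(kA) = 0.03/(0.0409×18.1) = 0.04052 K/W
R_outer film = 1/(h_o·A) = 1/(5.78×18.1) = 0.009559 K/W
Sum of known resistances R_other = 0.05008 K/W
Total R = ΔT/Q = 124/1060 = 0.117 K/W
R_plasterboard = R_total − R_other = 0.0669 K/W
k = L/(R·A) = 0.22/(0.0669×18.1)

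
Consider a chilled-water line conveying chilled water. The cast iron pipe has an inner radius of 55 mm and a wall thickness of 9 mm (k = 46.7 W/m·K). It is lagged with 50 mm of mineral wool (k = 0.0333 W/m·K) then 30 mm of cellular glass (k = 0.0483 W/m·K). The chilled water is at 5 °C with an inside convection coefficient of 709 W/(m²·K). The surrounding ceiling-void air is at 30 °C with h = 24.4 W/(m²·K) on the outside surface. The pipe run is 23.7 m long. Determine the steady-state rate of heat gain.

Treating each annulus and film as a series resistance:
R_inner film = 1/(h_i·2πr₁L) = 1/(709×2π×0.055×23.7) = 1.722×10^-4 K/W
R_cast iron pipe wall = ln(64/55)/(2π×46.7×23.7) = 2.179×10^-5 K/W
R_mineral wool = ln(114/64)/(2π×0.0333×23.7) = 0.1164 K/W
R_cellular glass = ln(144/114)/(2π×0.0483×23.7) = 0.03248 K/W
R_outer film = 1/(h_o·2πr_oL) = 1/(24.4×2π×0.144×23.7) = 0.001911 K/W
R_total = 0.151 K/W
Q = ΔT/R_total = 25/0.151

Q ≈ 166 W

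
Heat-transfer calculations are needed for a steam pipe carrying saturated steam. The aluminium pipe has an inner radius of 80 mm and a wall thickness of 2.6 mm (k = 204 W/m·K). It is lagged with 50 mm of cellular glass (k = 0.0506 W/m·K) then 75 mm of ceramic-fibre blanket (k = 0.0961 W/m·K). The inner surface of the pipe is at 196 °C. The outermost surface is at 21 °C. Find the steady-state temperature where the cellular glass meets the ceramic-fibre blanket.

Radial resistances (cylindrical: R_cond = ln(r_o/r_i)/(2πkL), R_conv = 1/(h·2πrL)):
R_aluminium pipe wall = ln(82.6/80)/(2π×204×1) = 2.495×10^-5 K/W
R_cellular glass = ln(132.6/82.6)/(2π×0.0506×1) = 1.489 K/W
R_ceramic-fibre blanket = ln(207.6/132.6)/(2π×0.0961×1) = 0.7424 K/W
R_total = 2.231 K/W
Q = ΔT/R_total = 175/2.231
Q = 78.4 W/m
T_interface = T_inner − Q·ΣR(inner→interface) = 196 − 78.4×1.489

T ≈ 79.2 °C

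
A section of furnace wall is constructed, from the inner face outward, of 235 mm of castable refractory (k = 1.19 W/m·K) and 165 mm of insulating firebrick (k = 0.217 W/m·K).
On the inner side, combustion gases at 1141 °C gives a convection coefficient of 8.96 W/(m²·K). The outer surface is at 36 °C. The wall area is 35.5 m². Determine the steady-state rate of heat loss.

Model the wall as resistances in series:
R_inner film = 1/(h_i·A) = 1/(8.96×35.5) = 0.003144 K/W
R_castable refractory = L/(kA) = 0.235/(1.19×35.5) = 0.005563 K/W
R_insulating firebrick = L/(kA) = 0.165/(0.217×35.5) = 0.02142 K/W
R_total = 0.03013 K/W
Q = ΔT / R_total = 1105 / 0.03013

Q ≈ 36700 W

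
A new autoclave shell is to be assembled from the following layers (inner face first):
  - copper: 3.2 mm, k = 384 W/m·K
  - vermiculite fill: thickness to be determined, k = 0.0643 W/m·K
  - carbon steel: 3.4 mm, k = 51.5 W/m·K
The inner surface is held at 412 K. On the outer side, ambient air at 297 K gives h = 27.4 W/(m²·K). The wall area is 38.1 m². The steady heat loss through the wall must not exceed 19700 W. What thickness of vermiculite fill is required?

Using the resistance-network approach (series):
R_copper = L/(kA) = 0.0032/(384×38.1) = 2.187×10^-7 K/W
R_carbon steel = L/(kA) = 0.0034/(51.5×38.1) = 1.733×10^-6 K/W
R_outer film = 1/(h_o·A) = 1/(27.4×38.1) = 9.579×10^-4 K/W
Sum of the known resistances R_other = 9.599×10^-4 K/W
Required total resistance R_tot = ΔT/Q_allow = 115/19700 = 0.005838 K/W
R_vermiculite fill = R_tot − R_other = 0.004878 K/W
L = R·k·A = 0.004878×0.0643×38.1

L ≈ 11.9 mm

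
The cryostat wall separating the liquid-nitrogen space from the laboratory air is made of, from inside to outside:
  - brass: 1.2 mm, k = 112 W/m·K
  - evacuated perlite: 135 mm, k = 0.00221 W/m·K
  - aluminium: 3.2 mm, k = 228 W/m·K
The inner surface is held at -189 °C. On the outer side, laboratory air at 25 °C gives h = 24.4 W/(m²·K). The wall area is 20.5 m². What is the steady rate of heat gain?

Q ≈ 71.8 W

Using the resistance-network approach (series):
R_brass = L/(kA) = 0.0012/(112×20.5) = 5.226×10^-7 K/W
R_evacuated perlite = L/(kA) = 0.135/(0.00221×20.5) = 2.98 K/W
R_aluminium = L/(kA) = 0.0032/(228×20.5) = 6.846×10^-7 K/W
R_outer film = 1/(h_o·A) = 1/(24.4×20.5) = 0.001999 K/W
R_total = 2.982 K/W
Q = ΔT / R_total = 214 / 2.982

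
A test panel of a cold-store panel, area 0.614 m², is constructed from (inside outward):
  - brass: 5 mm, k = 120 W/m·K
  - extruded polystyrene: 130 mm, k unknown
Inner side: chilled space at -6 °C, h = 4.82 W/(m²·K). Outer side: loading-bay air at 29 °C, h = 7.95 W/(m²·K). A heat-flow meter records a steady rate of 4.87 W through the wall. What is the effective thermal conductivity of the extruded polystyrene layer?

k ≈ 0.0319 W/(m·K)

Thermal resistances in series:
R_inner film = 1/(h_i·A) = 1/(4.82×0.614) = 0.3379 K/W
R_brass = L/(kA) = 0.005/(120×0.614) = 6.786×10^-5 K/W
R_outer film = 1/(h_o·A) = 1/(7.95×0.614) = 0.2049 K/W
Sum of known resistances R_other = 0.5428 K/W
Total R = ΔT/Q = 35/4.87 = 7.187 K/W
R_extruded polystyrene = R_total − R_other = 6.644 K/W
k = L/(R·A) = 0.13/(6.644×0.614)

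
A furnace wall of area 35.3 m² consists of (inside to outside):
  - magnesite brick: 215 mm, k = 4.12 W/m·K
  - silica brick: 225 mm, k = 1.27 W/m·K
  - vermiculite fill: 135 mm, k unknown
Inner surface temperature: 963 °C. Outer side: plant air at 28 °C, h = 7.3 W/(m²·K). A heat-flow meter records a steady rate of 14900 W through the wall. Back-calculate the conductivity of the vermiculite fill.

k ≈ 0.073 W/(m·K)

Using the resistance-network approach (series):
R_magnesite brick = L/(kA) = 0.215/(4.12×35.3) = 0.001478 K/W
R_silica brick = L/(kA) = 0.225/(1.27×35.3) = 0.005019 K/W
R_outer film = 1/(h_o·A) = 1/(7.3×35.3) = 0.003881 K/W
Sum of known resistances R_other = 0.01038 K/W
Total R = ΔT/Q = 935/14900 = 0.06275 K/W
R_vermiculite fill = R_total − R_other = 0.05237 K/W
k = L/(R·A) = 0.135/(0.05237×35.3)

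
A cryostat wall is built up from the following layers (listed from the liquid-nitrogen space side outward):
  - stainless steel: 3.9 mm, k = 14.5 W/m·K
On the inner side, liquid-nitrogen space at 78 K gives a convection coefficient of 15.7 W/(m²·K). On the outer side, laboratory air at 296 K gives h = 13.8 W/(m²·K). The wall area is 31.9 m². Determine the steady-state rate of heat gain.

Q ≈ 51000 W

Treating each layer as a thermal resistance in series:
R_inner film = 1/(h_i·A) = 1/(15.7×31.9) = 0.001997 K/W
R_stainless steel = L/(kA) = 0.0039/(14.5×31.9) = 8.432×10^-6 K/W
R_outer film = 1/(h_o·A) = 1/(13.8×31.9) = 0.002272 K/W
R_total = 0.004277 K/W
Q = ΔT / R_total = 218 / 0.004277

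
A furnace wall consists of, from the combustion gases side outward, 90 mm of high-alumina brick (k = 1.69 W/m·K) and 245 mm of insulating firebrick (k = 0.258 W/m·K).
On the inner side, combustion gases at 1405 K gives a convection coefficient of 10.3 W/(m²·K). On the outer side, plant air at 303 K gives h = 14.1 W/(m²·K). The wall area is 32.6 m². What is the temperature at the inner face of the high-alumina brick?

Model the wall as resistances in series:
R_inner film = 1/(h_i·A) = 1/(10.3×32.6) = 0.002978 K/W
R_high-alumina brick = L/(kA) = 0.09/(1.69×32.6) = 0.001634 K/W
R_insulating firebrick = L/(kA) = 0.245/(0.258×32.6) = 0.02913 K/W
R_outer film = 1/(h_o·A) = 1/(14.1×32.6) = 0.002176 K/W
R_total = 0.03592 K/W;  Q = ΔT/R_total = 1102/0.03592 = 30680 W
T_interface = T_inner − Q·ΣR(inner→interface) = 1405 − 30700×0.002978

T ≈ 1310 K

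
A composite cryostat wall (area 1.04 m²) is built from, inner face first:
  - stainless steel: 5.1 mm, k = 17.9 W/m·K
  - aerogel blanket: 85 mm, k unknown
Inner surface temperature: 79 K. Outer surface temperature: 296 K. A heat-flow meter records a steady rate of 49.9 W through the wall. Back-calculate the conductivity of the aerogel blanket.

k ≈ 0.0188 W/(m·K)

Treating each layer as a thermal resistance in series:
R_stainless steel = L/(kA) = 0.0051/(17.9×1.04) = 2.74×10^-4 K/W
Sum of known resistances R_other = 2.74×10^-4 K/W
Total R = ΔT/Q = 217/49.9 = 4.349 K/W
R_aerogel blanket = R_total − R_other = 4.348 K/W
k = L/(R·A) = 0.085/(4.348×1.04)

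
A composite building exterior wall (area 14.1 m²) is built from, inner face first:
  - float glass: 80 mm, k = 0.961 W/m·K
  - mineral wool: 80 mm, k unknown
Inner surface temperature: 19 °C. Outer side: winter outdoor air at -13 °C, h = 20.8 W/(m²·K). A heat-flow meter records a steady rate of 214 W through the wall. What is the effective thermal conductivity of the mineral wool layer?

k ≈ 0.0405 W/(m·K)

Using the resistance-network approach (series):
R_float glass = L/(kA) = 0.08/(0.961×14.1) = 0.005904 K/W
R_outer film = 1/(h_o·A) = 1/(20.8×14.1) = 0.00341 K/W
Sum of known resistances R_other = 0.009314 K/W
Total R = ΔT/Q = 32/214 = 0.1495 K/W
R_mineral wool = R_total − R_other = 0.1402 K/W
k = L/(R·A) = 0.08/(0.1402×14.1)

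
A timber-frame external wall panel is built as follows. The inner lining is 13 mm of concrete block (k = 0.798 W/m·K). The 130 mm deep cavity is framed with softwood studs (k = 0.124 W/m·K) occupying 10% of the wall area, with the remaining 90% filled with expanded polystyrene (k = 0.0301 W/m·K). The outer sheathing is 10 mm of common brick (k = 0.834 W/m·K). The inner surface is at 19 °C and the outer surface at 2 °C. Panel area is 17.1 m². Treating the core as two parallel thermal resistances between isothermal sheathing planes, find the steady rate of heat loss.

Sheathing layers in series; stud and cavity paths in parallel between them.
R_inner = 0.013/(0.798×17.1) = 9.527×10^-4 K/W
R_stud  = 0.13/(0.124×0.1×17.1) = 0.6131 K/W
R_cav   = 0.13/(0.0301×0.9×17.1) = 0.2806 K/W
1/R_core = 1/R_stud + 1/R_cav → R_core = 0.1925 K/W
R_outer = 0.01/(0.834×17.1) = 7.012×10^-4 K/W
R_total = 0.1942 K/W
Q = ΔT/R_total = 17/0.1942

Q ≈ 87.6 W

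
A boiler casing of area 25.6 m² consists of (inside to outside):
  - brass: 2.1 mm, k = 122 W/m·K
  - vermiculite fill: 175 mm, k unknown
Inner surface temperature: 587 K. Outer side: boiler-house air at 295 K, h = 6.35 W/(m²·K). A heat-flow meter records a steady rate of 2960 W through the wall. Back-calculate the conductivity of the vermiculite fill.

k ≈ 0.0739 W/(m·K)

Thermal resistances in series:
R_brass = L/(kA) = 0.0021/(122×25.6) = 6.724×10^-7 K/W
R_outer film = 1/(h_o·A) = 1/(6.35×25.6) = 0.006152 K/W
Sum of known resistances R_other = 0.006152 K/W
Total R = ΔT/Q = 292/2960 = 0.09865 K/W
R_vermiculite fill = R_total − R_other = 0.0925 K/W
k = L/(R·A) = 0.175/(0.0925×25.6)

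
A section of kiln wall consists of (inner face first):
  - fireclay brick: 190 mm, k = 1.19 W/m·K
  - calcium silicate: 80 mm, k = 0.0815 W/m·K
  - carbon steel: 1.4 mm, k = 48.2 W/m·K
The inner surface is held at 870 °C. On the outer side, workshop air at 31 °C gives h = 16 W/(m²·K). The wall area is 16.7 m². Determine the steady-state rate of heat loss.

Thermal resistances in series:
R_fireclay brick = L/(kA) = 0.19/(1.19×16.7) = 0.009561 K/W
R_calcium silicate = L/(kA) = 0.08/(0.0815×16.7) = 0.05878 K/W
R_carbon steel = L/(kA) = 0.0014/(48.2×16.7) = 1.739×10^-6 K/W
R_outer film = 1/(h_o·A) = 1/(16×16.7) = 0.003743 K/W
R_total = 0.07208 K/W
Q = ΔT / R_total = 839 / 0.07208

Q ≈ 11600 W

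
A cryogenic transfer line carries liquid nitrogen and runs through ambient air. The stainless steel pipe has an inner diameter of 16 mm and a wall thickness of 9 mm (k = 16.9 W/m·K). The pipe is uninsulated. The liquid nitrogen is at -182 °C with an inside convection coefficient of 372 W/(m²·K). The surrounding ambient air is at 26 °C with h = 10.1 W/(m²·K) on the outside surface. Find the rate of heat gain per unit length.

Per-layer cylindrical resistances, series-summed:
R_inner film = 1/(h_i·2πr₁L) = 1/(372×2π×0.008×1) = 0.05348 K/W
R_stainless steel pipe wall = ln(17/8)/(2π×16.9×1) = 0.007099 K/W
R_outer film = 1/(h_o·2πr_oL) = 1/(10.1×2π×0.017×1) = 0.9269 K/W
R_total = 0.9875 K/W
Q = ΔT/R_total = 208/0.9875

q′ ≈ 211 W/m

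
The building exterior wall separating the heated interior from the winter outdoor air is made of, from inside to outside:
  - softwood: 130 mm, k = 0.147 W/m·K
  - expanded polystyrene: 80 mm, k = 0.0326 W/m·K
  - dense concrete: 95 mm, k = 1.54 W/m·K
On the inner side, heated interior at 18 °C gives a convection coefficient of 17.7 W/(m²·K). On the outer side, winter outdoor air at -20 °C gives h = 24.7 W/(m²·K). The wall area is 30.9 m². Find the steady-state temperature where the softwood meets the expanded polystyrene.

Thermal resistances in series:
R_inner film = 1/(h_i·A) = 1/(17.7×30.9) = 0.001828 K/W
R_softwood = L/(kA) = 0.13/(0.147×30.9) = 0.02862 K/W
R_expanded polystyrene = L/(kA) = 0.08/(0.0326×30.9) = 0.07942 K/W
R_dense concrete = L/(kA) = 0.095/(1.54×30.9) = 0.001996 K/W
R_outer film = 1/(h_o·A) = 1/(24.7×30.9) = 0.00131 K/W
R_total = 0.1132 K/W;  Q = ΔT/R_total = 38/0.1132 = 335.8 W
T_interface = T_inner − Q·ΣR(inner→interface) = 18 − 336×0.03045

T ≈ 7.78 °C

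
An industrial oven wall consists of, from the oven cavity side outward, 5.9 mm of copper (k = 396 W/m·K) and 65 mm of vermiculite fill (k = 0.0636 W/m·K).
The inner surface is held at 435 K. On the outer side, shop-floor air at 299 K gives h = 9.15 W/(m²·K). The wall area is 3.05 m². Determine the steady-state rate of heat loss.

Model the wall as resistances in series:
R_copper = L/(kA) = 0.0059/(396×3.05) = 4.885×10^-6 K/W
R_vermiculite fill = L/(kA) = 0.065/(0.0636×3.05) = 0.3351 K/W
R_outer film = 1/(h_o·A) = 1/(9.15×3.05) = 0.03583 K/W
R_total = 0.3709 K/W
Q = ΔT / R_total = 136 / 0.3709

Q ≈ 367 W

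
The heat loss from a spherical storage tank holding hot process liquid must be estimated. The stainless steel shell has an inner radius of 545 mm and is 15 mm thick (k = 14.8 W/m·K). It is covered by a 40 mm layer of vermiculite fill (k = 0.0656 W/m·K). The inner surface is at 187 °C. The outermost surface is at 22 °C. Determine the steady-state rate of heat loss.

Radial (spherical) resistances in series:
R_stainless steel shell = (1/0.545 − 1/0.56)/(4π×14.8) = 2.643×10^-4 K/W
R_vermiculite fill = (1/0.56 − 1/0.6)/(4π×0.0656) = 0.1444 K/W
R_total = 0.1447 K/W
Q = ΔT/R_total = 165/0.1447

Q ≈ 1140 W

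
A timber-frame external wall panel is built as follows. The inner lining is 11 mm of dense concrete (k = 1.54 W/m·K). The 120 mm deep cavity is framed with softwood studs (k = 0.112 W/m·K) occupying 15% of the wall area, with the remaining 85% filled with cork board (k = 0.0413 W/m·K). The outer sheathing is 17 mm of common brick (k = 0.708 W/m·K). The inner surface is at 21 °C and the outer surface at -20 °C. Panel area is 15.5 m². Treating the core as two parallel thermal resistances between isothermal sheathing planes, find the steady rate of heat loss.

Sheathing layers in series; stud and cavity paths in parallel between them.
R_inner = 0.011/(1.54×15.5) = 4.608×10^-4 K/W
R_stud  = 0.12/(0.112×0.15×15.5) = 0.4608 K/W
R_cav   = 0.12/(0.0413×0.85×15.5) = 0.2205 K/W
1/R_core = 1/R_stud + 1/R_cav → R_core = 0.1492 K/W
R_outer = 0.017/(0.708×15.5) = 0.001549 K/W
R_total = 0.1512 K/W
Q = ΔT/R_total = 41/0.1512

Q ≈ 271 W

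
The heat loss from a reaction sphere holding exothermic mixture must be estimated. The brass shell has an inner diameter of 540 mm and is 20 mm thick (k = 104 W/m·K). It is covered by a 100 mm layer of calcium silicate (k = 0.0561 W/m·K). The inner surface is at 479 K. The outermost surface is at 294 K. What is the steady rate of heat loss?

Spherical conduction: R = (1/r_in − 1/r_out)/(4πk) per layer; series-sum.
R_brass shell = (1/0.27 − 1/0.29)/(4π×104) = 1.954×10^-4 K/W
R_calcium silicate = (1/0.29 − 1/0.39)/(4π×0.0561) = 1.254 K/W
R_total = 1.254 K/W
Q = ΔT/R_total = 185/1.254

Q ≈ 147 W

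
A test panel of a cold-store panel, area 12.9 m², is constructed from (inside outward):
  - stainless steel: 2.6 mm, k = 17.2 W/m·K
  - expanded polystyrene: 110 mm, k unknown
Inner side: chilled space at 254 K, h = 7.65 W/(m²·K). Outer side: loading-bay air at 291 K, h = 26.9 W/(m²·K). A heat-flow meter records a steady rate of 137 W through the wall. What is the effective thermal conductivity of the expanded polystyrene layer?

k ≈ 0.0332 W/(m·K)

Series thermal resistances:
R_inner film = 1/(h_i·A) = 1/(7.65×12.9) = 0.01013 K/W
R_stainless steel = L/(kA) = 0.0026/(17.2×12.9) = 1.172×10^-5 K/W
R_outer film = 1/(h_o·A) = 1/(26.9×12.9) = 0.002882 K/W
Sum of known resistances R_other = 0.01303 K/W
Total R = ΔT/Q = 37/137 = 0.2701 K/W
R_expanded polystyrene = R_total − R_other = 0.257 K/W
k = L/(R·A) = 0.11/(0.257×12.9)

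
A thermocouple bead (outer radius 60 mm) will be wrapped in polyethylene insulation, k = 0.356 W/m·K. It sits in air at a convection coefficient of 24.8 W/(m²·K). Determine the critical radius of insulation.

For a sphere r_cr = 2k/h = 2×0.356/24.8
r_cr = 28.7 mm; since the bare radius (60 mm) is above r_cr, any added insulation will reduce heat loss.

r_cr ≈ 28.7 mm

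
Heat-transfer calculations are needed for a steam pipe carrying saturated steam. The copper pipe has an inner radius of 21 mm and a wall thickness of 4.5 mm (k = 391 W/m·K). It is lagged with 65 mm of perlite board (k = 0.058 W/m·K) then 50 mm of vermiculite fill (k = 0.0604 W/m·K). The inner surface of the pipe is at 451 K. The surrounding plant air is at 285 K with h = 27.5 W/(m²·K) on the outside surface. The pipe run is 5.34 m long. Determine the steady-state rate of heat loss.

Per-layer cylindrical resistances, series-summed:
R_copper pipe wall = ln(25.5/21)/(2π×391×5.34) = 1.48×10^-5 K/W
R_perlite board = ln(90.5/25.5)/(2π×0.058×5.34) = 0.6509 K/W
R_vermiculite fill = ln(140.5/90.5)/(2π×0.0604×5.34) = 0.217 K/W
R_outer film = 1/(h_o·2πr_oL) = 1/(27.5×2π×0.1405×5.34) = 0.007714 K/W
R_total = 0.8757 K/W
Q = ΔT/R_total = 166/0.8757

Q ≈ 190 W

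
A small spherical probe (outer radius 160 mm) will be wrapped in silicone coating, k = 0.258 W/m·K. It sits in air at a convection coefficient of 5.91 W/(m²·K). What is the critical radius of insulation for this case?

r_cr ≈ 87.3 mm

For a sphere r_cr = 2k/h = 2×0.258/5.91
r_cr = 87.3 mm; since the bare radius (160 mm) is above r_cr, any added insulation will reduce heat loss.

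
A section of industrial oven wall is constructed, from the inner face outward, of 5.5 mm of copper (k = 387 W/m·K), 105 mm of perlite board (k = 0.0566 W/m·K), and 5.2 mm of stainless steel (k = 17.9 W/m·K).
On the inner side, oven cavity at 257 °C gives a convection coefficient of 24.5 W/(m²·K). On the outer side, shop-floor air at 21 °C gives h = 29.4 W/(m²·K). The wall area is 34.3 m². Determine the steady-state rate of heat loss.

Q ≈ 4190 W

Using the resistance-network approach (series):
R_inner film = 1/(h_i·A) = 1/(24.5×34.3) = 0.00119 K/W
R_copper = L/(kA) = 0.0055/(387×34.3) = 4.143×10^-7 K/W
R_perlite board = L/(kA) = 0.105/(0.0566×34.3) = 0.05409 K/W
R_stainless steel = L/(kA) = 0.0052/(17.9×34.3) = 8.469×10^-6 K/W
R_outer film = 1/(h_o·A) = 1/(29.4×34.3) = 9.917×10^-4 K/W
R_total = 0.05628 K/W
Q = ΔT / R_total = 236 / 0.05628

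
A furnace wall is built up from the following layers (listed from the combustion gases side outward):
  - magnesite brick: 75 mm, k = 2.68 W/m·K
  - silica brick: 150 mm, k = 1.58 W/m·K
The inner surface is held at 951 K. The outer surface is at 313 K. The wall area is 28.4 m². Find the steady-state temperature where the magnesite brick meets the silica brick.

T ≈ 806 K

Series thermal resistances:
R_magnesite brick = L/(kA) = 0.075/(2.68×28.4) = 9.854×10^-4 K/W
R_silica brick = L/(kA) = 0.15/(1.58×28.4) = 0.003343 K/W
R_total = 0.004328 K/W;  Q = ΔT/R_total = 638/0.004328 = 147400 W
T_interface = T_inner − Q·ΣR(inner→interface) = 951 − 147000×9.854×10^-4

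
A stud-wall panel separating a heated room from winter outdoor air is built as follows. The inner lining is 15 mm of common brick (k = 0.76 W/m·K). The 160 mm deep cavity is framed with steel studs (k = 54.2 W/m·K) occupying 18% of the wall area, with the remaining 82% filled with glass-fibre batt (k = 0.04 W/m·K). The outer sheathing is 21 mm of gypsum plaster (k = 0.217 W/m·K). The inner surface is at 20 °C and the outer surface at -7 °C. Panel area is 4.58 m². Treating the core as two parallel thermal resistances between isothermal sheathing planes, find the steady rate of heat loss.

Q ≈ 931 W

Sheathing layers in series; stud and cavity paths in parallel between them.
R_inner = 0.015/(0.76×4.58) = 0.004309 K/W
R_stud  = 0.16/(54.2×0.18×4.58) = 0.003581 K/W
R_cav   = 0.16/(0.04×0.82×4.58) = 1.065 K/W
1/R_core = 1/R_stud + 1/R_cav → R_core = 0.003569 K/W
R_outer = 0.021/(0.217×4.58) = 0.02113 K/W
R_total = 0.02901 K/W
Q = ΔT/R_total = 27/0.02901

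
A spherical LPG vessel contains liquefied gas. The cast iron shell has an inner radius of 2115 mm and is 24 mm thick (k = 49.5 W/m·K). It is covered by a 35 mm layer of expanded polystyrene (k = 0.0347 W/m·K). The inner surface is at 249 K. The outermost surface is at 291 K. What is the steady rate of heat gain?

Q ≈ 2430 W

Each spherical layer contributes R = (1/r_i − 1/r_o)/(4πk):
R_cast iron shell = (1/2.115 − 1/2.139)/(4π×49.5) = 8.529×10^-6 K/W
R_expanded polystyrene = (1/2.139 − 1/2.174)/(4π×0.0347) = 0.01726 K/W
R_total = 0.01727 K/W
Q = ΔT/R_total = 42/0.01727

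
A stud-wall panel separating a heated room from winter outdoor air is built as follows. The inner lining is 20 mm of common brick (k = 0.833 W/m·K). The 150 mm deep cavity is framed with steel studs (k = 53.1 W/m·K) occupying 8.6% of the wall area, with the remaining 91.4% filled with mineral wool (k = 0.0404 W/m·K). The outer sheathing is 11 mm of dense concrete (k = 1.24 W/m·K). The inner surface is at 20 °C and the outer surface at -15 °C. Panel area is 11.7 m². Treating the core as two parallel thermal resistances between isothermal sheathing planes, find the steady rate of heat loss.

Sheathing layers in series; stud and cavity paths in parallel between them.
R_inner = 0.02/(0.833×11.7) = 0.002052 K/W
R_stud  = 0.15/(53.1×0.086×11.7) = 0.002807 K/W
R_cav   = 0.15/(0.0404×0.914×11.7) = 0.3472 K/W
1/R_core = 1/R_stud + 1/R_cav → R_core = 0.002785 K/W
R_outer = 0.011/(1.24×11.7) = 7.582×10^-4 K/W
R_total = 0.005595 K/W
Q = ΔT/R_total = 35/0.005595

Q ≈ 6260 W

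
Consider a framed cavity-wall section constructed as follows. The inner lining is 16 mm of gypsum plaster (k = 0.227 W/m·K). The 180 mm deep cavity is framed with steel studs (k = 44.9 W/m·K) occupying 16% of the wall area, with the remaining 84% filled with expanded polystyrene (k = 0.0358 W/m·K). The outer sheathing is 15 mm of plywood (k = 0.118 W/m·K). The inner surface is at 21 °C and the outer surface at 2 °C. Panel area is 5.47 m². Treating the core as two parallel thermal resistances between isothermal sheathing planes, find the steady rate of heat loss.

Sheathing layers in series; stud and cavity paths in parallel between them.
R_inner = 0.016/(0.227×5.47) = 0.01289 K/W
R_stud  = 0.18/(44.9×0.16×5.47) = 0.004581 K/W
R_cav   = 0.18/(0.0358×0.84×5.47) = 1.094 K/W
1/R_core = 1/R_stud + 1/R_cav → R_core = 0.004561 K/W
R_outer = 0.015/(0.118×5.47) = 0.02324 K/W
R_total = 0.04069 K/W
Q = ΔT/R_total = 19/0.04069

Q ≈ 467 W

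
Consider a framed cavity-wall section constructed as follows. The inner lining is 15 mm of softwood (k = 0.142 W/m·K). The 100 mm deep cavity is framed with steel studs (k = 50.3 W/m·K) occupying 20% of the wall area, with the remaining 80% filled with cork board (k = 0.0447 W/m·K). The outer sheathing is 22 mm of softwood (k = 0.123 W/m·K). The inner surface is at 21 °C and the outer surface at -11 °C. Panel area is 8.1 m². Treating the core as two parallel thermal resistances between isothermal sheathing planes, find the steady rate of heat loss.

Q ≈ 880 W

Sheathing layers in series; stud and cavity paths in parallel between them.
R_inner = 0.015/(0.142×8.1) = 0.01304 K/W
R_stud  = 0.1/(50.3×0.2×8.1) = 0.001227 K/W
R_cav   = 0.1/(0.0447×0.8×8.1) = 0.3452 K/W
1/R_core = 1/R_stud + 1/R_cav → R_core = 0.001223 K/W
R_outer = 0.022/(0.123×8.1) = 0.02208 K/W
R_total = 0.03635 K/W
Q = ΔT/R_total = 32/0.03635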